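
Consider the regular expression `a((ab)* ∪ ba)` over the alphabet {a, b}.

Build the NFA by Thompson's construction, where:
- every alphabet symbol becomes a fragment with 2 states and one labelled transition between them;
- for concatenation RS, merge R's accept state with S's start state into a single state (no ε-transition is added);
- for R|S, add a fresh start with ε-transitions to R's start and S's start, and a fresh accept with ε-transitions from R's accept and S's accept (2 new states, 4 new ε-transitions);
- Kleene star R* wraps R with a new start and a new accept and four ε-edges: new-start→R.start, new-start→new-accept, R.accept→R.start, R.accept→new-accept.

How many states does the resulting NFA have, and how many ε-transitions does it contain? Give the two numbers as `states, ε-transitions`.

Per subexpression:
Each of the 5 symbol leaves contributes 2 states and 0 ε-transitions.
  ab = 3 states, 0 ε-transitions
  (ab)* = 5 states, 4 ε-transitions
  ba = 3 states, 0 ε-transitions
  (ab)* ∪ ba = 10 states, 8 ε-transitions
  a((ab)* ∪ ba) = 11 states, 8 ε-transitions

11, 8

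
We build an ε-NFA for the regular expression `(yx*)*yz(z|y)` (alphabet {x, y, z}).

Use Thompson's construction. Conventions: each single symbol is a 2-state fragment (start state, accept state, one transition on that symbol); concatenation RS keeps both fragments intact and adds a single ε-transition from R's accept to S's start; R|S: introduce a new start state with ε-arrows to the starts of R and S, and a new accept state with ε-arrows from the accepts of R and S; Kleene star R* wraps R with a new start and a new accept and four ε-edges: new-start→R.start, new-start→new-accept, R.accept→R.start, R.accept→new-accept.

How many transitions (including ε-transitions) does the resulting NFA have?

22

By structural recursion:
Each of the 6 symbol leaves contributes 1 transition (1 symbol, 0 ε).
  x* → 5 transitions (1 symbol, 4 ε)
  yx* → 7 transitions (2 symbol, 5 ε)
  (yx*)* → 11 transitions (2 symbol, 9 ε)
  z|y → 6 transitions (2 symbol, 4 ε)
  (yx*)*yz(z|y) → 22 transitions (6 symbol, 16 ε)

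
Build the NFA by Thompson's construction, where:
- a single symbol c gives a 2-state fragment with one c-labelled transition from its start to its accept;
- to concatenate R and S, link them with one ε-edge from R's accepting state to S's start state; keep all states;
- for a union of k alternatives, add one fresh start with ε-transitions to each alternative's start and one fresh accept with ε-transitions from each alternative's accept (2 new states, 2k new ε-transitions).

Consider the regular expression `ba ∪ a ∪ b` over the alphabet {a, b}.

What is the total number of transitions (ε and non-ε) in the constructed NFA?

11

Building bottom-up:
Each of the 4 symbol leaves contributes 1 transition (1 symbol, 0 ε).
  ba = 3 transitions (2 symbol, 1 ε)
  ba ∪ a ∪ b = 11 transitions (4 symbol, 7 ε)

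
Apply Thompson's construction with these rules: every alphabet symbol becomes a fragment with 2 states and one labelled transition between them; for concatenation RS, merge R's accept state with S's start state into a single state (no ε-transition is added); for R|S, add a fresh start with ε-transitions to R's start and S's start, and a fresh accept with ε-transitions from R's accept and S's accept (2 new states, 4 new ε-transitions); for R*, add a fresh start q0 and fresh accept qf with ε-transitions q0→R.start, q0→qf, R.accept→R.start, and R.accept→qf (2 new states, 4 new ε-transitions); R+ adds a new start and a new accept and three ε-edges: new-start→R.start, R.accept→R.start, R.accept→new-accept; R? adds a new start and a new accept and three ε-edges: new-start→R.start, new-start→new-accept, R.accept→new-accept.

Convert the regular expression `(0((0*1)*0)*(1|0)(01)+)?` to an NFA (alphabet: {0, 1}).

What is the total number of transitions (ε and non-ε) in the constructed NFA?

30

Building bottom-up:
Each of the 8 symbol leaves contributes 1 transition (1 symbol, 0 ε).
  0* = 5 transitions (1 symbol, 4 ε)
  0*1 = 6 transitions (2 symbol, 4 ε)
  (0*1)* = 10 transitions (2 symbol, 8 ε)
  (0*1)*0 = 11 transitions (3 symbol, 8 ε)
  ((0*1)*0)* = 15 transitions (3 symbol, 12 ε)
  1|0 = 6 transitions (2 symbol, 4 ε)
  01 = 2 transitions (2 symbol, 0 ε)
  (01)+ = 5 transitions (2 symbol, 3 ε)
  0((0*1)*0)*(1|0)(01)+ = 27 transitions (8 symbol, 19 ε)
  (0((0*1)*0)*(1|0)(01)+)? = 30 transitions (8 symbol, 22 ε)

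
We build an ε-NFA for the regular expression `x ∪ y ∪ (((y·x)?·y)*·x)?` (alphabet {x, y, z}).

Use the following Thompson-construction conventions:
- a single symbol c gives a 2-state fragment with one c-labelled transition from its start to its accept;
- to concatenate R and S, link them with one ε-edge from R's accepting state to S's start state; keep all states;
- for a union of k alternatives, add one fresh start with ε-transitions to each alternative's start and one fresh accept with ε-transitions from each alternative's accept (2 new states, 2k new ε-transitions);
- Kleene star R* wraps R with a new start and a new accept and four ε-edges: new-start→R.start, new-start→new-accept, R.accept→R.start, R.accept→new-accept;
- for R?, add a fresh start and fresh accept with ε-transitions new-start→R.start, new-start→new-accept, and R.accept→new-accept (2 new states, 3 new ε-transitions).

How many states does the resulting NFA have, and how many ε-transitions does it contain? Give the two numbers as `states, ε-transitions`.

20, 19

Recursing over subexpressions:
Each of the 6 symbol leaves contributes 2 states and 0 ε-transitions.
  y·x → 4 states, 1 ε-transition
  (y·x)? → 6 states, 4 ε-transitions
  (y·x)?·y → 8 states, 5 ε-transitions
  ((y·x)?·y)* → 10 states, 9 ε-transitions
  ((y·x)?·y)*·x → 12 states, 10 ε-transitions
  (((y·x)?·y)*·x)? → 14 states, 13 ε-transitions
  x ∪ y ∪ (((y·x)?·y)*·x)? → 20 states, 19 ε-transitions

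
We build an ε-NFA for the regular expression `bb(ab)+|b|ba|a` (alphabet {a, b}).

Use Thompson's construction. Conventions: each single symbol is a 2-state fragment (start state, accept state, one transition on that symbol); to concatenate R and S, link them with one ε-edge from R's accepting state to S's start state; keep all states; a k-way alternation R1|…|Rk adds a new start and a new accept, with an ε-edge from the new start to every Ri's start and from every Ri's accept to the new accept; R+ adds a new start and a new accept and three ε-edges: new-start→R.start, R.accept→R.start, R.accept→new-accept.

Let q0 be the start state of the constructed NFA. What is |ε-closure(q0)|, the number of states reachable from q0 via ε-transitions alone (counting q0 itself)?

Compute the ε-closure size of each fragment's start state recursively; a symbol fragment's start has no outgoing ε-edge, so its closure is just itself (size 1).
  ab : same as the first factor's closure: |closure| = 1
  (ab)+ : new start ε-reaches only the body's start; the new accept needs a symbol first: |closure| = 1 + 1 = 2
  bb(ab)+ : |closure| equals the left operand's closure size = 1 (its accept is not ε-reachable, so the closure stops there)
  ba : |closure| equals the left operand's closure size = 1 (its accept is not ε-reachable, so the closure stops there)
  bb(ab)+|b|ba|a : new start ε-reaches every alternative's start; none of them accept ε, so the new accept is not reached: |closure| = 1 + 1 + 1 + 1 + 1 = 5

5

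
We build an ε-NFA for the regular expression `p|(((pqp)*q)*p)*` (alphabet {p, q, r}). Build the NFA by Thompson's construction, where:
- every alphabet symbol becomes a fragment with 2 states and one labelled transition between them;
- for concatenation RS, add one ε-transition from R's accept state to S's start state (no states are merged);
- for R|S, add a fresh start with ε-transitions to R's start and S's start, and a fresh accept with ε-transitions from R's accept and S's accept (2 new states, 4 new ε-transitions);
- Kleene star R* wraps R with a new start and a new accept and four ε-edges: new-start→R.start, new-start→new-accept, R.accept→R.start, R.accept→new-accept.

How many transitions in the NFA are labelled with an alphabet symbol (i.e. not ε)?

Recursing over subexpressions:
Each of the 6 symbol leaves contributes exactly 1 symbol transition.
  pqp — 3 symbol transitions
  (pqp)* — 3 symbol transitions
  (pqp)*q — 4 symbol transitions
  ((pqp)*q)* — 4 symbol transitions
  ((pqp)*q)*p — 5 symbol transitions
  (((pqp)*q)*p)* — 5 symbol transitions
  p|(((pqp)*q)*p)* — 6 symbol transitions

6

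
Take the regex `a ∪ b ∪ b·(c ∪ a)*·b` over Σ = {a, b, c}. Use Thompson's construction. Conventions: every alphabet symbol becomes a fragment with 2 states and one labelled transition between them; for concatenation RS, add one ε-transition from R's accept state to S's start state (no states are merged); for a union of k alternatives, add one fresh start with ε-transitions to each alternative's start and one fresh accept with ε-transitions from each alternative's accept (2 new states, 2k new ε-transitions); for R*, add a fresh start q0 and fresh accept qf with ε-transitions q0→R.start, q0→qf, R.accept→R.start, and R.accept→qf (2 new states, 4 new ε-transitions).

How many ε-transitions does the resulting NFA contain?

16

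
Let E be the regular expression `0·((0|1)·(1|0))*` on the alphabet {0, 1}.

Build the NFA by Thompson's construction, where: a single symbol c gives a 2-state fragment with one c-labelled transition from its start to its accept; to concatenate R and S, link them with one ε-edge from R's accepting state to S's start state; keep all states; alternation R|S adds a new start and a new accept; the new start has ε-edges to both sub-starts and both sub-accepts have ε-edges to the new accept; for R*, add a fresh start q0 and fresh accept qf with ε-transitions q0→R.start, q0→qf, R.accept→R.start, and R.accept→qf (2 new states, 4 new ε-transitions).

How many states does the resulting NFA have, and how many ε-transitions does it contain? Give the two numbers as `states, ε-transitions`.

16, 14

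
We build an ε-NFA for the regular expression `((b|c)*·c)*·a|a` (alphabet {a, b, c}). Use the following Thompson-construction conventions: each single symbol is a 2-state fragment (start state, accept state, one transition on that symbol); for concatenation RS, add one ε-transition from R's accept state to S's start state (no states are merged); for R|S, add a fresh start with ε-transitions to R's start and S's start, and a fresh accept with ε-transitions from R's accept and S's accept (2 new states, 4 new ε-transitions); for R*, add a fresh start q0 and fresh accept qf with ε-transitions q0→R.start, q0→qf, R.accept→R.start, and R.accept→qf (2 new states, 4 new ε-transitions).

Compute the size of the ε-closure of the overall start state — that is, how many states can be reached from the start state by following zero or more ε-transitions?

Compute the ε-closure size of each fragment's start state recursively; a symbol fragment's start has no outgoing ε-edge, so its closure is just itself (size 1).
  b|c : |ε-closure| = 1 + 1 + 1 = 3 (the new accept is not ε-reachable since no branch accepts ε)
  (b|c)* : |ε-closure| = 1 (new start) + 3 (body) + 1 (new accept) = 5
  (b|c)*·c : the left operand accepts ε, so the closure extends into the next operand (via the concat ε-link); |ε-closure| = 5 + 1 = 6
  ((b|c)*·c)* : the star's fresh start ε-reaches both the body's start and the fresh accept: |ε-closure| = 2 + 6 = 8
  ((b|c)*·c)*·a : |ε-closure| = 8 + 1 = 9 (closure spills across the concat boundary because the left factor accepts ε)
  ((b|c)*·c)*·a|a : new start ε-reaches every alternative's start; none of them accept ε, so the new accept is not reached: |ε-closure| = 1 + 9 + 1 = 11

11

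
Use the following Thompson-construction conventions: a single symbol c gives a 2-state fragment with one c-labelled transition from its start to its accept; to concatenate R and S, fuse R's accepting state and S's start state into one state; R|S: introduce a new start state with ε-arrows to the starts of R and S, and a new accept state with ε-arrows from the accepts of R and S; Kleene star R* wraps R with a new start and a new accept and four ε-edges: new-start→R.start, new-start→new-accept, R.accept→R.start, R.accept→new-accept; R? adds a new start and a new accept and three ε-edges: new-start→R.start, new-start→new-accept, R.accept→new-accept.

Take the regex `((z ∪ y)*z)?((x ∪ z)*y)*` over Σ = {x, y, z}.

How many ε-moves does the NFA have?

23

Per subexpression:
Each of the 6 symbol leaves contributes 0 ε-transitions.
  z ∪ y — 4 ε-transitions
  (z ∪ y)* — 8 ε-transitions
  (z ∪ y)*z — 8 ε-transitions
  ((z ∪ y)*z)? — 11 ε-transitions
  x ∪ z — 4 ε-transitions
  (x ∪ z)* — 8 ε-transitions
  (x ∪ z)*y — 8 ε-transitions
  ((x ∪ z)*y)* — 12 ε-transitions
  ((z ∪ y)*z)?((x ∪ z)*y)* — 23 ε-transitions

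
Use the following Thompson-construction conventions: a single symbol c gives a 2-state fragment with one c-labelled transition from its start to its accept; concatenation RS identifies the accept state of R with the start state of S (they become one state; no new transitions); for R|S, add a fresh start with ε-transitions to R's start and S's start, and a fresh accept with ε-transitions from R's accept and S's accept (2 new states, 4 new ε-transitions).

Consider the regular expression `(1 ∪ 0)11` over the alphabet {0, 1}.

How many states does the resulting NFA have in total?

Bottom-up over the parse tree:
Each of the 4 symbol leaves contributes a 2-state fragment.
  1 ∪ 0 → 6 states
  (1 ∪ 0)11 → 8 states

8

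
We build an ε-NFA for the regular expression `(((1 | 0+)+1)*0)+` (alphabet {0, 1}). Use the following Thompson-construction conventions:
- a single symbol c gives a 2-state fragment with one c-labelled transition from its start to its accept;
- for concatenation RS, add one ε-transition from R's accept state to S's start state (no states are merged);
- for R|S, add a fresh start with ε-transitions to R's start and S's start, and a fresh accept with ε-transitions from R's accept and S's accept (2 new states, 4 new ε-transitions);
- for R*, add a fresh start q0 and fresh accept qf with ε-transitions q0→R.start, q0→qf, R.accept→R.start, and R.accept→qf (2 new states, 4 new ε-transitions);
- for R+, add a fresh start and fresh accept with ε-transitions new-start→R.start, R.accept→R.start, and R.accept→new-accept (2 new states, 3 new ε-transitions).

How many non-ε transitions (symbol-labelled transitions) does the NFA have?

4

Building bottom-up:
Each of the 4 symbol leaves contributes exactly 1 symbol transition.
  0+ : 1 symbol transition
  1 | 0+ : 2 symbol transitions
  (1 | 0+)+ : 2 symbol transitions
  (1 | 0+)+1 : 3 symbol transitions
  ((1 | 0+)+1)* : 3 symbol transitions
  ((1 | 0+)+1)*0 : 4 symbol transitions
  (((1 | 0+)+1)*0)+ : 4 symbol transitions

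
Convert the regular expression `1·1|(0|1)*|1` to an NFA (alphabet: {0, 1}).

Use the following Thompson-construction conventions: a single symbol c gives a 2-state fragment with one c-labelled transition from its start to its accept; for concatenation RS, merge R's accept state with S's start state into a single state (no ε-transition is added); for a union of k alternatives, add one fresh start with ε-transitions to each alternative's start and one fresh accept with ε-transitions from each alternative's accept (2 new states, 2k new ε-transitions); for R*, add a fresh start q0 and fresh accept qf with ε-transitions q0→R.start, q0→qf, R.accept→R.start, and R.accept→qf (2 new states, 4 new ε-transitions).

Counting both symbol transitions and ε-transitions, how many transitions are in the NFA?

19

By structural recursion:
Each of the 5 symbol leaves contributes 1 transition (1 symbol, 0 ε).
  1·1 → 2 transitions (2 symbol, 0 ε)
  0|1 → 6 transitions (2 symbol, 4 ε)
  (0|1)* → 10 transitions (2 symbol, 8 ε)
  1·1|(0|1)*|1 → 19 transitions (5 symbol, 14 ε)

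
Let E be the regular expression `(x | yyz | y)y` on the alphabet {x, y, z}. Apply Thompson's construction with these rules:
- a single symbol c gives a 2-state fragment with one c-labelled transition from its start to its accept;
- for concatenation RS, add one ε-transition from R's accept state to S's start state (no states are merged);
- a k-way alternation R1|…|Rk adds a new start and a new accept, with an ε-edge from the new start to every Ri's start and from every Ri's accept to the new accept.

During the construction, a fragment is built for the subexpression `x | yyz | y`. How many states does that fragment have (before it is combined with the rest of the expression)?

12

Fragment for `x | yyz | y`:
Each of the 5 symbol leaves contributes a 2-state fragment.
  yyz = 6 states
  x | yyz | y = 12 states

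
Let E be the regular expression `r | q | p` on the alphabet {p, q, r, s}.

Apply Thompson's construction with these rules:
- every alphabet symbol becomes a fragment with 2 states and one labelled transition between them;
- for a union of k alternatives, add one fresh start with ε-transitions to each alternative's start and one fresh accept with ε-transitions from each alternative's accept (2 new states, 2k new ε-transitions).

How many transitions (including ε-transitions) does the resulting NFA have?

By structural recursion:
Each of the 3 symbol leaves contributes 1 transition (1 symbol, 0 ε).
  r | q | p → 9 transitions (3 symbol, 6 ε)

9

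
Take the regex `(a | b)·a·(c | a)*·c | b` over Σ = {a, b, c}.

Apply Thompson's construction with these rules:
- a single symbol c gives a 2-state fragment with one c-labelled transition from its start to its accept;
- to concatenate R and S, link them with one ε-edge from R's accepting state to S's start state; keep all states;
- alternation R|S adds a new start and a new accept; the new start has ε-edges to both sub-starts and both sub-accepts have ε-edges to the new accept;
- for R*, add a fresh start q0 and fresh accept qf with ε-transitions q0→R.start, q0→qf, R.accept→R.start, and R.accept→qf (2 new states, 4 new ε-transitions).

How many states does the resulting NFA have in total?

22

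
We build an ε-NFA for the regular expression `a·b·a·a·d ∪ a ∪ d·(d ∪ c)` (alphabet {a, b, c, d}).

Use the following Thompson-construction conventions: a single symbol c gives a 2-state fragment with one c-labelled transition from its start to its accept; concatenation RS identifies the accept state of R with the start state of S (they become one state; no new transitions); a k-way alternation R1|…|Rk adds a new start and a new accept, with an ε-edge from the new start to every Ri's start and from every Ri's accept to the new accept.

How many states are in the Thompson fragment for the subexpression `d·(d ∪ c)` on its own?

Fragment for `d·(d ∪ c)`:
Each of the 3 symbol leaves contributes a 2-state fragment.
  d ∪ c = 6 states
  d·(d ∪ c) = 7 states

7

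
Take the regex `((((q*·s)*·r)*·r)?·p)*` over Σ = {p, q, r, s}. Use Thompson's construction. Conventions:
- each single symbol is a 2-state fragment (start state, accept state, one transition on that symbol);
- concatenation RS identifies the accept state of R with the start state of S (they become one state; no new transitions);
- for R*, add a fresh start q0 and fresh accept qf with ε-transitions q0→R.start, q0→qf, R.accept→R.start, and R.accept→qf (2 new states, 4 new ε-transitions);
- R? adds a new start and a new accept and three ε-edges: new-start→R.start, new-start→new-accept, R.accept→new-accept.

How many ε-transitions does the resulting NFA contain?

19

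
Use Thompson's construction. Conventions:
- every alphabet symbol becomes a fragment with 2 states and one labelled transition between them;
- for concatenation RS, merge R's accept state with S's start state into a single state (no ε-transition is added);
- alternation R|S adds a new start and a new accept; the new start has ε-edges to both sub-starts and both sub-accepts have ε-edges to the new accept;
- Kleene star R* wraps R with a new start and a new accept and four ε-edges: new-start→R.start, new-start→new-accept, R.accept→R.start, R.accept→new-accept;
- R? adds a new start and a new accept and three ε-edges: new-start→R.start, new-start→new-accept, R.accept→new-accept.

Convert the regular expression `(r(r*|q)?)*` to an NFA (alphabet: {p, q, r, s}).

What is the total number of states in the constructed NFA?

Per subexpression:
Each of the 3 symbol leaves contributes a 2-state fragment.
  r* = 4 states
  r*|q = 8 states
  (r*|q)? = 10 states
  r(r*|q)? = 11 states
  (r(r*|q)?)* = 13 states

13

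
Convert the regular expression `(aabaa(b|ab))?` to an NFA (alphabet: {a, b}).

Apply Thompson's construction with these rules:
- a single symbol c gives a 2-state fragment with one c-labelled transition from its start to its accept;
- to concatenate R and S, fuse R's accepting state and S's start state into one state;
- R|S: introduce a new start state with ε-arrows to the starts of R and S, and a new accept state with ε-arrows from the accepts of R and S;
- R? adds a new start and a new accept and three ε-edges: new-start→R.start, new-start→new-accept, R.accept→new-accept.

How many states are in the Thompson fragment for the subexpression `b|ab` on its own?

Fragment for `b|ab`:
Each of the 3 symbol leaves contributes a 2-state fragment.
  ab : 3 states
  b|ab : 7 states

7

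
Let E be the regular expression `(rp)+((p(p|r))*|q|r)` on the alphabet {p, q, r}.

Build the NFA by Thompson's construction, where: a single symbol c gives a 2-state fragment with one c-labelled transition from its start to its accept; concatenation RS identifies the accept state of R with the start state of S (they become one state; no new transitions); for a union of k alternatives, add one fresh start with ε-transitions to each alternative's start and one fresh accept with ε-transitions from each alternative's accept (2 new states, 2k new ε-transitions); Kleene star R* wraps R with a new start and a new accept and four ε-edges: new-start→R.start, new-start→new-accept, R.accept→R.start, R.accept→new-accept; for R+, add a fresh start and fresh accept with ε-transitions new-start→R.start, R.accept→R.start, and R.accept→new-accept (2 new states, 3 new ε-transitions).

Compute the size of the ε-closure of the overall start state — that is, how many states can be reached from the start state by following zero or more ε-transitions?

2

Compute the ε-closure size of each fragment's start state recursively; a symbol fragment's start has no outgoing ε-edge, so its closure is just itself (size 1).
  rp : same as the first factor's closure: |ε-closure| = 1
  (rp)+ : |ε-closure| = 1 + 1 = 2 (the body doesn't accept ε, so the new accept is not reached)
  p|r : |ε-closure| = 1 + 1 + 1 = 3 (the new accept is not ε-reachable since no branch accepts ε)
  p(p|r) : same as the first factor's closure: |ε-closure| = 1
  (p(p|r))* : the star's fresh start ε-reaches both the body's start and the fresh accept: |ε-closure| = 2 + 1 = 3
  (p(p|r))*|q|r : |ε-closure| = 1 (new start) + (3 + 1 + 1) + 1 (new accept, since some branch ε-reaches its own accept) = 7
  (rp)+((p(p|r))*|q|r) : same as the first factor's closure: |ε-closure| = 2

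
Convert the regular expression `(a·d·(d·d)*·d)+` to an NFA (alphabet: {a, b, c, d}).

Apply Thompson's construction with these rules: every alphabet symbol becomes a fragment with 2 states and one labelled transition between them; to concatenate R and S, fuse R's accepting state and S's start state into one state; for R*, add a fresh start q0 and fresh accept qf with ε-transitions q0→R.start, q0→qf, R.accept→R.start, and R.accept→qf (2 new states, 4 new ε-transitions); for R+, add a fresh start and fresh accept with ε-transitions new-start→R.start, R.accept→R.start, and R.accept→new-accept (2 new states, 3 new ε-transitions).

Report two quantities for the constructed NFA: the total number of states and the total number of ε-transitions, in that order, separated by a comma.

10, 7

Bottom-up over the parse tree:
Each of the 5 symbol leaves contributes 2 states and 0 ε-transitions.
  d·d → 3 states, 0 ε-transitions
  (d·d)* → 5 states, 4 ε-transitions
  a·d·(d·d)*·d → 8 states, 4 ε-transitions
  (a·d·(d·d)*·d)+ → 10 states, 7 ε-transitions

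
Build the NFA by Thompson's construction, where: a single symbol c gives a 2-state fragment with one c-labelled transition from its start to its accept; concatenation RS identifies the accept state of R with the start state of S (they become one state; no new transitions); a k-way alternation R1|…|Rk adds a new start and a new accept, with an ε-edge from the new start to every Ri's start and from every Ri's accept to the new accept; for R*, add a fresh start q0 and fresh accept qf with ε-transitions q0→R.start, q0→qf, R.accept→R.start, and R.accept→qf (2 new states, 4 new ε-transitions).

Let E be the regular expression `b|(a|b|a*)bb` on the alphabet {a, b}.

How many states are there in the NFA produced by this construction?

Recursing over subexpressions:
Each of the 6 symbol leaves contributes a 2-state fragment.
  a* : 4 states
  a|b|a* : 10 states
  (a|b|a*)bb : 12 states
  b|(a|b|a*)bb : 16 states

16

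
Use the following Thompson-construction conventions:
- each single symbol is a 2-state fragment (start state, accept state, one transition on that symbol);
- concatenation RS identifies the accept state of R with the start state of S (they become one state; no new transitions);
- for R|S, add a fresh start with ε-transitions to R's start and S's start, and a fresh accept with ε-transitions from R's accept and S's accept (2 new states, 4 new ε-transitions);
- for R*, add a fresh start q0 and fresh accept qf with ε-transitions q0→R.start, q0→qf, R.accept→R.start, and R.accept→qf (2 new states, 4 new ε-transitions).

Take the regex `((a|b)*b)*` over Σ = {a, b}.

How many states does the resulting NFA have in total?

11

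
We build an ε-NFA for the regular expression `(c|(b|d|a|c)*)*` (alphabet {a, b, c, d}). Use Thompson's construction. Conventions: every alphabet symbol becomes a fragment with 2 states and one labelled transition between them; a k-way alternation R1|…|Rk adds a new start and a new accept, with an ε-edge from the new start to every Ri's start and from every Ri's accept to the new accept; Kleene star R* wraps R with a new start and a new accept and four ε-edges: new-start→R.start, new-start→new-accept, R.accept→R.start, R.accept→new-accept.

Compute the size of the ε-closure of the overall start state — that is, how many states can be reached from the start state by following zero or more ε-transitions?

12

Let C(F) = |ε-closure(F.start)| within fragment F, and note whether F accepts ε. Symbol fragments have C = 1 and do not accept ε. Then:
  b|d|a|c — new start ε-reaches every alternative's start; none of them accept ε, so the new accept is not reached: C = 1 + 1 + 1 + 1 + 1 = 5
  (b|d|a|c)* — new start has ε-edges to the inner start and to the new accept, so C = 2 + 5 = 7
  c|(b|d|a|c)* — new start ε-reaches every alternative's start; at least one alternative accepts ε, so the union's new accept is reached too: C = 1 + 1 + 7 + 1 = 10
  (c|(b|d|a|c)*)* — C = 1 (new start) + 10 (body) + 1 (new accept) = 12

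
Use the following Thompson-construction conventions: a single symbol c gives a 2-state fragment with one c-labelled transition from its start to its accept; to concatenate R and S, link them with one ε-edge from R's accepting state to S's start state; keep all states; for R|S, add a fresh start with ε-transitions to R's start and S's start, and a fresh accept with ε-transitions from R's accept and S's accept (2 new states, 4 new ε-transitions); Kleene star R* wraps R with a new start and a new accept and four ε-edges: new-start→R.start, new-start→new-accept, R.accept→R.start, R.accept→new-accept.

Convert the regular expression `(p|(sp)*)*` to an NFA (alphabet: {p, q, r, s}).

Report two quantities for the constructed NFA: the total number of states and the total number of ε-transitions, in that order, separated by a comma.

Per subexpression:
Each of the 3 symbol leaves contributes 2 states and 0 ε-transitions.
  sp = 4 states, 1 ε-transition
  (sp)* = 6 states, 5 ε-transitions
  p|(sp)* = 10 states, 9 ε-transitions
  (p|(sp)*)* = 12 states, 13 ε-transitions

12, 13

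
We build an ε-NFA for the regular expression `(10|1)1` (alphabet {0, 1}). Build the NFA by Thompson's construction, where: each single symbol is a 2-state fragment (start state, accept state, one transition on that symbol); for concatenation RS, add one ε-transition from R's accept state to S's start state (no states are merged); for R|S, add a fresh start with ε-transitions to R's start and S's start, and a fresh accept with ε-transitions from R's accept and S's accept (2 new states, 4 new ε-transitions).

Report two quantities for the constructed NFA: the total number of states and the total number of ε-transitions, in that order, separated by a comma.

10, 6

Per subexpression:
Each of the 4 symbol leaves contributes 2 states and 0 ε-transitions.
  10 → 4 states, 1 ε-transition
  10|1 → 8 states, 5 ε-transitions
  (10|1)1 → 10 states, 6 ε-transitions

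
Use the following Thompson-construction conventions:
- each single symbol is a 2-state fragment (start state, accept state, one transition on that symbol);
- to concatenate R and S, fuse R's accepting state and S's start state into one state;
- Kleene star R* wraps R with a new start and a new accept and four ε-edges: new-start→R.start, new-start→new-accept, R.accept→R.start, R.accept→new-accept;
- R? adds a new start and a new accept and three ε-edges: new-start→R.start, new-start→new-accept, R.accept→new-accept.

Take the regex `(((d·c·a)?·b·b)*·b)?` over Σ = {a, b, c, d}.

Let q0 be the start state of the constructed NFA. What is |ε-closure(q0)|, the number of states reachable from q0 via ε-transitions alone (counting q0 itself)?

Compute the ε-closure size of each fragment's start state recursively; a symbol fragment's start has no outgoing ε-edge, so its closure is just itself (size 1).
  d·c·a — same as the first factor's closure: |ε-closure| = 1
  (d·c·a)? — |ε-closure| = 1 (new start) + 1 (body) + 1 (new accept, via ε) = 3
  (d·c·a)?·b·b — |ε-closure| = 3 + (1−1) = 3 (closure spills across the concat boundary because the left factor accepts ε)
  ((d·c·a)?·b·b)* — the star's fresh start ε-reaches both the body's start and the fresh accept: |ε-closure| = 2 + 3 = 5
  ((d·c·a)?·b·b)*·b — |ε-closure| = 5 + (1−1) = 5 (closure spills across the concat boundary because the left factor accepts ε)
  (((d·c·a)?·b·b)*·b)? — new start has ε-edges to the inner start and to the new accept, so |ε-closure| = 2 + 5 = 7

7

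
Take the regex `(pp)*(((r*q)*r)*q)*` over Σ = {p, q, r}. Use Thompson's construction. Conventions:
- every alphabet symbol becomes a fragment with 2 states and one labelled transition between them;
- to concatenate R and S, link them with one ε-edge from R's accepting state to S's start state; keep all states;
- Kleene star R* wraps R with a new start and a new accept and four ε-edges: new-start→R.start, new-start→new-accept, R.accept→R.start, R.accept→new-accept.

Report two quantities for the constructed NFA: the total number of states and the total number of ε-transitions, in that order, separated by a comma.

22, 25

Bottom-up over the parse tree:
Each of the 6 symbol leaves contributes 2 states and 0 ε-transitions.
  pp = 4 states, 1 ε-transition
  (pp)* = 6 states, 5 ε-transitions
  r* = 4 states, 4 ε-transitions
  r*q = 6 states, 5 ε-transitions
  (r*q)* = 8 states, 9 ε-transitions
  (r*q)*r = 10 states, 10 ε-transitions
  ((r*q)*r)* = 12 states, 14 ε-transitions
  ((r*q)*r)*q = 14 states, 15 ε-transitions
  (((r*q)*r)*q)* = 16 states, 19 ε-transitions
  (pp)*(((r*q)*r)*q)* = 22 states, 25 ε-transitions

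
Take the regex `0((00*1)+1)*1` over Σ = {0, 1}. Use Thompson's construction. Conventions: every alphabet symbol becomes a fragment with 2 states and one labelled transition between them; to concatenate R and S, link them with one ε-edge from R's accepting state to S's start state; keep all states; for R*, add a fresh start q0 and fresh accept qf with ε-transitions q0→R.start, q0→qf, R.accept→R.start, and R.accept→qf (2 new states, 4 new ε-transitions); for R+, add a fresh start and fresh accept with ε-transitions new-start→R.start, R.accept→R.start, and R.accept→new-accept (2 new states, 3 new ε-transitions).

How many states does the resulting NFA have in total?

Per subexpression:
Each of the 6 symbol leaves contributes a 2-state fragment.
  0* : 4 states
  00*1 : 8 states
  (00*1)+ : 10 states
  (00*1)+1 : 12 states
  ((00*1)+1)* : 14 states
  0((00*1)+1)*1 : 18 states

18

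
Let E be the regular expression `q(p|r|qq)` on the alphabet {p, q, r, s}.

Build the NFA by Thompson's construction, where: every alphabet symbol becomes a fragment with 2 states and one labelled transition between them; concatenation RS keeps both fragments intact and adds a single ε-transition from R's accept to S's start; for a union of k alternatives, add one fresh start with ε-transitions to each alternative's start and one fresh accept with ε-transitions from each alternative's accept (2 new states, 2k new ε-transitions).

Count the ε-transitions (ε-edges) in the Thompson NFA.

8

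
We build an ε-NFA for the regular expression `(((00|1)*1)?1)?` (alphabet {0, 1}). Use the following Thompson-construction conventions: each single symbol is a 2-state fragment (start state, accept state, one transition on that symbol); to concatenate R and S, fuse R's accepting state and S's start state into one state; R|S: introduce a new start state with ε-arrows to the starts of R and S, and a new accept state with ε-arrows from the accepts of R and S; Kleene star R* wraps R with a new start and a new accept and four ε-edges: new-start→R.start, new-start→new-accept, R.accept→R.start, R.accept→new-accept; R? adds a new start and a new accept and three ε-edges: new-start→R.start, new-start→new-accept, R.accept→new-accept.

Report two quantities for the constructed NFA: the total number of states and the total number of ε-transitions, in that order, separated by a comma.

By structural recursion:
Each of the 5 symbol leaves contributes 2 states and 0 ε-transitions.
  00 — 3 states, 0 ε-transitions
  00|1 — 7 states, 4 ε-transitions
  (00|1)* — 9 states, 8 ε-transitions
  (00|1)*1 — 10 states, 8 ε-transitions
  ((00|1)*1)? — 12 states, 11 ε-transitions
  ((00|1)*1)?1 — 13 states, 11 ε-transitions
  (((00|1)*1)?1)? — 15 states, 14 ε-transitions

15, 14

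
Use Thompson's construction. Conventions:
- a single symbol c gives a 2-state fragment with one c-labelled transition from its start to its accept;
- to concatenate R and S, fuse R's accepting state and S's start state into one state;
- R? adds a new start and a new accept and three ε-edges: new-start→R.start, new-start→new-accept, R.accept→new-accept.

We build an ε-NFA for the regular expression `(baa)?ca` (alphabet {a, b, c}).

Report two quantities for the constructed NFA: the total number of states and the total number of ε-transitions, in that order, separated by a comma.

8, 3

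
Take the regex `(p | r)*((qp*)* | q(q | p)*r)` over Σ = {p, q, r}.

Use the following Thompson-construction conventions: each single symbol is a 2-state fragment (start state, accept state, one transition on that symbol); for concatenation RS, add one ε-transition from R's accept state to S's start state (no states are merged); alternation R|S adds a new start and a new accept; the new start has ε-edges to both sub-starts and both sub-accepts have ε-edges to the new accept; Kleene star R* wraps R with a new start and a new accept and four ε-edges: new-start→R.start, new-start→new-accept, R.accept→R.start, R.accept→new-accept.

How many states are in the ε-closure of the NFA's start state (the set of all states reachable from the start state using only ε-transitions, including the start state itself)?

11

Work bottom-up. For each fragment F, track |ε-closure(F.start)| and whether F's accept lies in that closure (i.e. whether F accepts ε). A single-symbol fragment has closure size 1 and does not accept ε.
  p | r — new start ε-reaches every alternative's start; none of them accept ε, so the new accept is not reached: |closure| = 1 + 1 + 1 = 3
  (p | r)* — |closure| = 1 (new start) + 3 (body) + 1 (new accept) = 5
  p* — |closure| = 1 (new start) + 1 (body) + 1 (new accept) = 3
  qp* — same as the first factor's closure: |closure| = 1
  (qp*)* — the star's fresh start ε-reaches both the body's start and the fresh accept: |closure| = 2 + 1 = 3
  q | p — new start ε-reaches every alternative's start; none of them accept ε, so the new accept is not reached: |closure| = 1 + 1 + 1 = 3
  (q | p)* — the star's fresh start ε-reaches both the body's start and the fresh accept: |closure| = 2 + 3 = 5
  q(q | p)*r — same as the first factor's closure: |closure| = 1
  (qp*)* | q(q | p)*r — |closure| = 1 (new start) + (3 + 1) + 1 (new accept, since some branch ε-reaches its own accept) = 6
  (p | r)*((qp*)* | q(q | p)*r) — |closure| = 5 + 6 = 11 (closure spills across the concat boundary because the left factor accepts ε)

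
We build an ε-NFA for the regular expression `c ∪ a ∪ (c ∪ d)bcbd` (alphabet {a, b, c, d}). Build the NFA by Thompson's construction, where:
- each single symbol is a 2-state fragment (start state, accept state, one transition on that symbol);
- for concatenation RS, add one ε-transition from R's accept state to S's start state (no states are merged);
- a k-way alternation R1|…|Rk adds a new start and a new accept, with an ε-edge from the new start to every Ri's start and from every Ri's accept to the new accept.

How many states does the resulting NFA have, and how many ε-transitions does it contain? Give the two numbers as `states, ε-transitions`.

Bottom-up over the parse tree:
Each of the 8 symbol leaves contributes 2 states and 0 ε-transitions.
  c ∪ d : 6 states, 4 ε-transitions
  (c ∪ d)bcbd : 14 states, 8 ε-transitions
  c ∪ a ∪ (c ∪ d)bcbd : 20 states, 14 ε-transitions

20, 14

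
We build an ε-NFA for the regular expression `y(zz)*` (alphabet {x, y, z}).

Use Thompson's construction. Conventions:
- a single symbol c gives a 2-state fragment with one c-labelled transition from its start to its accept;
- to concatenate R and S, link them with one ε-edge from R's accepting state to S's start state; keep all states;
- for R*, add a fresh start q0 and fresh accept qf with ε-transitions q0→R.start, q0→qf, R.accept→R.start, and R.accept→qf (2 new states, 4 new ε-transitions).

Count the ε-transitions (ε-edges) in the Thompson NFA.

Recursing over subexpressions:
Each of the 3 symbol leaves contributes 0 ε-transitions.
  zz : 1 ε-transition
  (zz)* : 5 ε-transitions
  y(zz)* : 6 ε-transitions

6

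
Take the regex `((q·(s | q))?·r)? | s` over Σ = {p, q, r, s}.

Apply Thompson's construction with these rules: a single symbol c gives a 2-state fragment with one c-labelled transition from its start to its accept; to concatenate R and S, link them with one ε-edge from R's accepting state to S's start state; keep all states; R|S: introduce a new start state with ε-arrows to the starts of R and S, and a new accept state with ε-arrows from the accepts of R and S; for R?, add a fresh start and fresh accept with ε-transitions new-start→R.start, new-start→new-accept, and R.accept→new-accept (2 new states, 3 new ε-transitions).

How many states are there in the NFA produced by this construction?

18

Bottom-up over the parse tree:
Each of the 5 symbol leaves contributes a 2-state fragment.
  s | q : 6 states
  q·(s | q) : 8 states
  (q·(s | q))? : 10 states
  (q·(s | q))?·r : 12 states
  ((q·(s | q))?·r)? : 14 states
  ((q·(s | q))?·r)? | s : 18 states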